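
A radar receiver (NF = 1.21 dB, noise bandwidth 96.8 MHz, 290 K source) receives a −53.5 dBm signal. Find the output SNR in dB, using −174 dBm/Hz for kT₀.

Noise floor: N = −174 + 10 log₁₀(B) + NF
10 log₁₀(9.68×10⁷) = 79.86 dB
N = −174 + 79.86 + 1.21 = −92.93 dBm
SNR = P_sig − N = −53.5 − (−92.93) = 39.43 dB → 39.4 dB

39.4 dB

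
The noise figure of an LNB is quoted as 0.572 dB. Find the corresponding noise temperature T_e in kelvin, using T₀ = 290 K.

40.8 K

F = 10^(0.572/10) = 1.14078
T_e = (F − 1)·T₀ = (1.14078 − 1) × 290 = 40.8 K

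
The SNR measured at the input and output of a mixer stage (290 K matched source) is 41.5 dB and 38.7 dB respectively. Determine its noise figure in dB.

NF (dB) = SNR_in(dB) − SNR_out(dB) when the source is at T₀
NF = 41.5 − 38.7 = 2.8 dB

2.8 dB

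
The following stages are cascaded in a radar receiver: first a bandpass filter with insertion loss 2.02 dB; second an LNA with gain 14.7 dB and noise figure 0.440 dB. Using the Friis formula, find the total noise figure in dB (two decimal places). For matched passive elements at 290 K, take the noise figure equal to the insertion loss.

2.46 dB

Convert to linear (a loss of L dB is a gain of −L dB): F_i = 10^(NF_i/10), G_i = 10^(G_i,dB/10)
  Stage 1: F_1 = 10^(2.02/10) = 1.592, G_1 = 10^(−2.02/10) = 0.6281
  Stage 2: F_2 = 10^(0.440/10) = 1.107, G_2 = 10^(14.7/10) = 29.51
Friis cascade:
  F = 1.592 + (1.107 − 1)/0.6281 = 1.762
NF = 10 log₁₀(1.762) = 2.46 dB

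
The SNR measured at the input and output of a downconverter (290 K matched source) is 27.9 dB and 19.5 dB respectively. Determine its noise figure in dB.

8.4 dB

NF (dB) = SNR_in(dB) − SNR_out(dB) when the source is at T₀
NF = 27.9 − 19.5 = 8.4 dB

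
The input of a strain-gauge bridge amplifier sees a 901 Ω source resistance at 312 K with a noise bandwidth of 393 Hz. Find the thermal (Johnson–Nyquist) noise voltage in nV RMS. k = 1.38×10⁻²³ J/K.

78.1 nV

V_n = √(4kTRB)
4kTRB = 4 × 1.38×10⁻²³ × 312 × 9.01×10² × 3.93×10² = 6.10×10⁻¹⁵ V²
V_n = √(6.10×10⁻¹⁵) = 7.81×10⁻⁸ V = 78.1 nV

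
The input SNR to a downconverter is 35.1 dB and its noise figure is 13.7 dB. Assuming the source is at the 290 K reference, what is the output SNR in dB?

By definition F = SNR_in/SNR_out, so in dB: SNR_out = SNR_in − NF
SNR_out = 35.1 − 13.7 = 21.4 dB

21.4 dB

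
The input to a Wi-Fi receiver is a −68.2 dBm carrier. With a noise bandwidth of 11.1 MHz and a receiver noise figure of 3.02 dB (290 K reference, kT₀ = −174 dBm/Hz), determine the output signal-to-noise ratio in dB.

32.3 dB

Noise floor: N = −174 + 10 log₁₀(B) + NF
10 log₁₀(1.11×10⁷) = 70.45 dB
N = −174 + 70.45 + 3.02 = −100.53 dBm
SNR = P_sig − N = −68.2 − (−100.53) = 32.33 dB → 32.3 dB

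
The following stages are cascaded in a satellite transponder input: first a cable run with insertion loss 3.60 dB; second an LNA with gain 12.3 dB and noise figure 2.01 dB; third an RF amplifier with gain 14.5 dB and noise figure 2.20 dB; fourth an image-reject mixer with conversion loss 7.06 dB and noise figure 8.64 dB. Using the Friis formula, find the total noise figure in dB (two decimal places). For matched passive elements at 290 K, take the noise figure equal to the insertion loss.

5.75 dB

Convert to linear (a loss of L dB is a gain of −L dB): F_i = 10^(NF_i/10), G_i = 10^(G_i,dB/10)
  Stage 1: F_1 = 10^(3.60/10) = 2.291, G_1 = 10^(−3.60/10) = 0.4365
  Stage 2: F_2 = 10^(2.01/10) = 1.589, G_2 = 10^(12.3/10) = 16.98
  Stage 3: F_3 = 10^(2.20/10) = 1.660, G_3 = 10^(14.5/10) = 28.18
  Stage 4: F_4 = 10^(8.64/10) = 7.311, G_4 = 10^(−7.06/10) = 0.1968
Friis cascade:
  F = 2.291 + (1.589 − 1)/0.4365 + (1.660 − 1)/7.413 + (7.311 − 1)/208.9 = 3.758
NF = 10 log₁₀(3.758) = 5.75 dB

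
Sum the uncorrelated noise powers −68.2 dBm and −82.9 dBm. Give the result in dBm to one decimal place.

Convert to linear, add, convert back:
P₁ = 1.51×10⁻¹⁰ W, P₂ = 5.13×10⁻¹² W
P_tot = 1.56×10⁻¹⁰ W → 10 log₁₀(P_tot / 10⁻³) = −68.1 dBm

−68.1 dBm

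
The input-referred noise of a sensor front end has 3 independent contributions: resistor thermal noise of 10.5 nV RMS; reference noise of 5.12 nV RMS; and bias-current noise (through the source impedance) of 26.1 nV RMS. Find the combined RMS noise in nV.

28.6 nV

Uncorrelated sources add in power (mean-square): V_tot = √(ΣV_i²)
V_tot = √[(1.05×10⁻⁸)² + (5.12×10⁻⁹)² + (2.61×10⁻⁸)²] = 2.86×10⁻⁸ V = 28.6 nV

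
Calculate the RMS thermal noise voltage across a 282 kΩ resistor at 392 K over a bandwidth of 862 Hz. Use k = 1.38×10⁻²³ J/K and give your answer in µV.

2.29 µV

V_n = √(4kTRB)
4kTRB = 4 × 1.38×10⁻²³ × 392 × 2.82×10⁵ × 8.62×10² = 5.26×10⁻¹² V²
V_n = √(5.26×10⁻¹²) = 2.29×10⁻⁶ V = 2.29 µV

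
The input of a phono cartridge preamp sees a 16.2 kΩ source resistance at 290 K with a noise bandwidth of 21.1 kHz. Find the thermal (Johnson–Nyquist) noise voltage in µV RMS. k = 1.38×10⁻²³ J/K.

V_n = √(4kTRB)
4kTRB = 4 × 1.38×10⁻²³ × 290 × 1.62×10⁴ × 2.11×10⁴ = 5.47×10⁻¹² V²
V_n = √(5.47×10⁻¹²) = 2.34×10⁻⁶ V = 2.34 µV

2.34 µV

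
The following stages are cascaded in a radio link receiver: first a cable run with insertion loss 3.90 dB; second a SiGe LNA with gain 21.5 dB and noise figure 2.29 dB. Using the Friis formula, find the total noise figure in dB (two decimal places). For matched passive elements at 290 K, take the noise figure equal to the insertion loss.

6.19 dB

Convert to linear (a loss of L dB is a gain of −L dB): F_i = 10^(NF_i/10), G_i = 10^(G_i,dB/10)
  Stage 1: F_1 = 10^(3.90/10) = 2.455, G_1 = 10^(−3.90/10) = 0.4074
  Stage 2: F_2 = 10^(2.29/10) = 1.694, G_2 = 10^(21.5/10) = 141.3
Friis cascade:
  F = 2.455 + (1.694 − 1)/0.4074 = 4.159
NF = 10 log₁₀(4.159) = 6.19 dB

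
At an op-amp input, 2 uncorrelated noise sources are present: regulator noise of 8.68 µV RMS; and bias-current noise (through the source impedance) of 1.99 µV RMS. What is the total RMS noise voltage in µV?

Uncorrelated sources add in power (mean-square): V_tot = √(ΣV_i²)
V_tot = √[(8.68×10⁻⁶)² + (1.99×10⁻⁶)²] = 8.91×10⁻⁶ V = 8.91 µV

8.91 µV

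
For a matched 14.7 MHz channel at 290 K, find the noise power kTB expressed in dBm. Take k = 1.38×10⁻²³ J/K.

−102.3 dBm

P_n = kTB = 1.38×10⁻²³ × 290 × 1.47×10⁷ = 5.88×10⁻¹⁴ W
In dBm: 10 log₁₀(5.88×10⁻¹⁴ / 10⁻³) = −102.3 dBm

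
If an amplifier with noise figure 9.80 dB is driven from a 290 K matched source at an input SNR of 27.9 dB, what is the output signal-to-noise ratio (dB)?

18.10 dB

By definition F = SNR_in/SNR_out, so in dB: SNR_out = SNR_in − NF
SNR_out = 27.9 − 9.80 = 18.10 dB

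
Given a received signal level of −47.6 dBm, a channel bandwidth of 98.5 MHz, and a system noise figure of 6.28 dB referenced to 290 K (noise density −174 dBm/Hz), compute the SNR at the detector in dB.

40.2 dB

Noise floor: N = −174 + 10 log₁₀(B) + NF
10 log₁₀(9.85×10⁷) = 79.93 dB
N = −174 + 79.93 + 6.28 = −87.79 dBm
SNR = P_sig − N = −47.6 − (−87.79) = 40.19 dB → 40.2 dB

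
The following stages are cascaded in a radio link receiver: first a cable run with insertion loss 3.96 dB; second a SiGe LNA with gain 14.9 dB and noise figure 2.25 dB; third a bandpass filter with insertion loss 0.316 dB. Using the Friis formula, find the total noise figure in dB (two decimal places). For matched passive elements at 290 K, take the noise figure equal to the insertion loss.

6.22 dB

Convert to linear (a loss of L dB is a gain of −L dB): F_i = 10^(NF_i/10), G_i = 10^(G_i,dB/10)
  Stage 1: F_1 = 10^(3.96/10) = 2.489, G_1 = 10^(−3.96/10) = 0.4018
  Stage 2: F_2 = 10^(2.25/10) = 1.679, G_2 = 10^(14.9/10) = 30.90
  Stage 3: F_3 = 10^(0.316/10) = 1.075, G_3 = 10^(−0.316/10) = 0.9298
Friis cascade:
  F = 2.489 + (1.679 − 1)/0.4018 + (1.075 − 1)/12.42 = 4.184
NF = 10 log₁₀(4.184) = 6.22 dB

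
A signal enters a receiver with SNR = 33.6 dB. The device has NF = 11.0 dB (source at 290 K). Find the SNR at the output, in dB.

By definition F = SNR_in/SNR_out, so in dB: SNR_out = SNR_in − NF
SNR_out = 33.6 − 11.0 = 22.6 dB

22.6 dB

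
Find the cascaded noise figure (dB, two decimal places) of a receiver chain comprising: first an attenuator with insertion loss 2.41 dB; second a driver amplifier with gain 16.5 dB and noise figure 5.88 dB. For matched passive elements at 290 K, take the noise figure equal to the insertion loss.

8.29 dB

Convert to linear (a loss of L dB is a gain of −L dB): F_i = 10^(NF_i/10), G_i = 10^(G_i,dB/10)
  Stage 1: F_1 = 10^(2.41/10) = 1.742, G_1 = 10^(−2.41/10) = 0.5741
  Stage 2: F_2 = 10^(5.88/10) = 3.873, G_2 = 10^(16.5/10) = 44.67
Friis cascade:
  F = 1.742 + (3.873 − 1)/0.5741 = 6.745
NF = 10 log₁₀(6.745) = 8.29 dB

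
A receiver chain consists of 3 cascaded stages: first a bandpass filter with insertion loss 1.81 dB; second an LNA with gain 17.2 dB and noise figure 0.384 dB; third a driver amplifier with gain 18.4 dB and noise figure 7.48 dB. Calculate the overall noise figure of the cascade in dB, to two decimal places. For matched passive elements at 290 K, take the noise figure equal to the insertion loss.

2.53 dB

Convert to linear (a loss of L dB is a gain of −L dB): F_i = 10^(NF_i/10), G_i = 10^(G_i,dB/10)
  Stage 1: F_1 = 10^(1.81/10) = 1.517, G_1 = 10^(−1.81/10) = 0.6592
  Stage 2: F_2 = 10^(0.384/10) = 1.092, G_2 = 10^(17.2/10) = 52.48
  Stage 3: F_3 = 10^(7.48/10) = 5.598, G_3 = 10^(18.4/10) = 69.18
Friis cascade:
  F = 1.517 + (1.092 − 1)/0.6592 + (5.598 − 1)/34.59 = 1.790
NF = 10 log₁₀(1.790) = 2.53 dB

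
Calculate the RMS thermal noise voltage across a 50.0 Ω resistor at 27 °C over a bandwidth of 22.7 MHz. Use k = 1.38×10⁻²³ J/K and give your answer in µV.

T = 27 °C + 273.15 = 300.15 K
V_n = √(4kTRB)
4kTRB = 4 × 1.38×10⁻²³ × 300.15 × 5.00×10¹ × 2.27×10⁷ = 1.88×10⁻¹¹ V²
V_n = √(1.88×10⁻¹¹) = 4.34×10⁻⁶ V = 4.34 µV

4.34 µV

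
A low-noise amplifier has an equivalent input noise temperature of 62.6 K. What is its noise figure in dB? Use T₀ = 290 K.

0.849 dB

F = 1 + T_e/T₀ = 1 + 62.6/290 = 1.21586
NF = 10 log₁₀(1.21586) = 0.849 dB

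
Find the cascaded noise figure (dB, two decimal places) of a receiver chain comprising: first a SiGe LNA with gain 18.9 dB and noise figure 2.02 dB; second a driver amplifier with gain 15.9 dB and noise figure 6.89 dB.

Convert to linear (a loss of L dB is a gain of −L dB): F_i = 10^(NF_i/10), G_i = 10^(G_i,dB/10)
  Stage 1: F_1 = 10^(2.02/10) = 1.592, G_1 = 10^(18.9/10) = 77.62
  Stage 2: F_2 = 10^(6.89/10) = 4.887, G_2 = 10^(15.9/10) = 38.90
Friis cascade:
  F = 1.592 + (4.887 − 1)/77.62 = 1.642
NF = 10 log₁₀(1.642) = 2.15 dB

2.15 dB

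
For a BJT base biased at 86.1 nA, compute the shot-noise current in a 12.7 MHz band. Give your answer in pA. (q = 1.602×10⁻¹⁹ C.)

I_n = √(2qI·B)
2qI·B = 2 × 1.602×10⁻¹⁹ × 8.61×10⁻⁸ × 1.27×10⁷ = 3.50×10⁻¹⁹ A²
I_n = √(3.50×10⁻¹⁹) = 5.92×10⁻¹⁰ A = 592 pA

592 pA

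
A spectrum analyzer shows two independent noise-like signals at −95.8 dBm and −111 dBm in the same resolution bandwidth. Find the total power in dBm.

−95.7 dBm

Convert to linear, add, convert back:
P₁ = 2.63×10⁻¹³ W, P₂ = 7.94×10⁻¹⁵ W
P_tot = 2.71×10⁻¹³ W → 10 log₁₀(P_tot / 10⁻³) = −95.7 dBm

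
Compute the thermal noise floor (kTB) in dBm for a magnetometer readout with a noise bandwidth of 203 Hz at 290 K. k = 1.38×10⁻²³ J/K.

P_n = kTB = 1.38×10⁻²³ × 290 × 2.03×10² = 8.12×10⁻¹⁹ W
In dBm: 10 log₁₀(8.12×10⁻¹⁹ / 10⁻³) = −150.9 dBm

−150.9 dBm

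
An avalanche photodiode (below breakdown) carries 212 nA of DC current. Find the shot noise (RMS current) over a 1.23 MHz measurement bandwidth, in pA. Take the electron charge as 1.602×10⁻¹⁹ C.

289 pA

I_n = √(2qI·B)
2qI·B = 2 × 1.602×10⁻¹⁹ × 2.12×10⁻⁷ × 1.23×10⁶ = 8.35×10⁻²⁰ A²
I_n = √(8.35×10⁻²⁰) = 2.89×10⁻¹⁰ A = 289 pA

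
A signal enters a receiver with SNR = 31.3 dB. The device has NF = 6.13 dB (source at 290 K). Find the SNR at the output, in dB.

25.17 dB

By definition F = SNR_in/SNR_out, so in dB: SNR_out = SNR_in − NF
SNR_out = 31.3 − 6.13 = 25.17 dB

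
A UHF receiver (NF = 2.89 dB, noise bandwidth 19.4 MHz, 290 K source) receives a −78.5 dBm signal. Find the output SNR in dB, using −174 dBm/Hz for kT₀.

Noise floor: N = −174 + 10 log₁₀(B) + NF
10 log₁₀(1.94×10⁷) = 72.88 dB
N = −174 + 72.88 + 2.89 = −98.23 dBm
SNR = P_sig − N = −78.5 − (−98.23) = 19.73 dB → 19.7 dB

19.7 dB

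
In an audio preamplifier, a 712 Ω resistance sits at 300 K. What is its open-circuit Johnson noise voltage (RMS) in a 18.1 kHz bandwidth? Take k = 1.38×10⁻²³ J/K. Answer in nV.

462 nV

V_n = √(4kTRB)
4kTRB = 4 × 1.38×10⁻²³ × 300 × 7.12×10² × 1.81×10⁴ = 2.13×10⁻¹³ V²
V_n = √(2.13×10⁻¹³) = 4.62×10⁻⁷ V = 462 nV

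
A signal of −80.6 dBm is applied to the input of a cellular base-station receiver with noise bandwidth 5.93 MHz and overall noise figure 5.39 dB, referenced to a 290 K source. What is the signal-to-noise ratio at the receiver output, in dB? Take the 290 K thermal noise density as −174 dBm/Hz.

Noise floor: N = −174 + 10 log₁₀(B) + NF
10 log₁₀(5.93×10⁶) = 67.73 dB
N = −174 + 67.73 + 5.39 = −100.88 dBm
SNR = P_sig − N = −80.6 − (−100.88) = 20.28 dB → 20.3 dB

20.3 dB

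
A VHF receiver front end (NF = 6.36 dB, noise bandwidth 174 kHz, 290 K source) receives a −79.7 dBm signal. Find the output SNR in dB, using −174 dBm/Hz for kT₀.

Noise floor: N = −174 + 10 log₁₀(B) + NF
10 log₁₀(1.74×10⁵) = 52.41 dB
N = −174 + 52.41 + 6.36 = −115.23 dBm
SNR = P_sig − N = −79.7 − (−115.23) = 35.53 dB → 35.5 dB

35.5 dB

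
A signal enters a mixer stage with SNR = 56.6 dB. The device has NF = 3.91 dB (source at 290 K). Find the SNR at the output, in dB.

By definition F = SNR_in/SNR_out, so in dB: SNR_out = SNR_in − NF
SNR_out = 56.6 − 3.91 = 52.69 dB

52.69 dB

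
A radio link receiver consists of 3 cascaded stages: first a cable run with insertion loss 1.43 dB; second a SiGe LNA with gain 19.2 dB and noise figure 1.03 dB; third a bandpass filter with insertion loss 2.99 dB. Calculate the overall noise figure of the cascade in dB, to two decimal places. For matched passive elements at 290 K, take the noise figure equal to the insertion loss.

Convert to linear (a loss of L dB is a gain of −L dB): F_i = 10^(NF_i/10), G_i = 10^(G_i,dB/10)
  Stage 1: F_1 = 10^(1.43/10) = 1.390, G_1 = 10^(−1.43/10) = 0.7194
  Stage 2: F_2 = 10^(1.03/10) = 1.268, G_2 = 10^(19.2/10) = 83.18
  Stage 3: F_3 = 10^(2.99/10) = 1.991, G_3 = 10^(−2.99/10) = 0.5023
Friis cascade:
  F = 1.390 + (1.268 − 1)/0.7194 + (1.991 − 1)/59.84 = 1.779
NF = 10 log₁₀(1.779) = 2.50 dB

2.50 dB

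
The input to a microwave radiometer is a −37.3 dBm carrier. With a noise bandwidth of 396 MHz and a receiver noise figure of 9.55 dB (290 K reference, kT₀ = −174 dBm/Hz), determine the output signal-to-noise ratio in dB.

Noise floor: N = −174 + 10 log₁₀(B) + NF
10 log₁₀(3.96×10⁸) = 85.98 dB
N = −174 + 85.98 + 9.55 = −78.47 dBm
SNR = P_sig − N = −37.3 − (−78.47) = 41.17 dB → 41.2 dB

41.2 dB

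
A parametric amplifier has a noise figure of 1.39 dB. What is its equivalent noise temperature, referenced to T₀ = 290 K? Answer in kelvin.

109 K

F = 10^(1.39/10) = 1.37721
T_e = (F − 1)·T₀ = (1.37721 − 1) × 290 = 109 K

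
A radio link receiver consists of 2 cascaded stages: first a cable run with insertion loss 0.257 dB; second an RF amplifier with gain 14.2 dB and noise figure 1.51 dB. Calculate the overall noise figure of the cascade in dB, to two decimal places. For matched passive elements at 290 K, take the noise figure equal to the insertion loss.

1.77 dB

Convert to linear (a loss of L dB is a gain of −L dB): F_i = 10^(NF_i/10), G_i = 10^(G_i,dB/10)
  Stage 1: F_1 = 10^(0.257/10) = 1.061, G_1 = 10^(−0.257/10) = 0.9425
  Stage 2: F_2 = 10^(1.51/10) = 1.416, G_2 = 10^(14.2/10) = 26.30
Friis cascade:
  F = 1.061 + (1.416 − 1)/0.9425 = 1.502
NF = 10 log₁₀(1.502) = 1.77 dB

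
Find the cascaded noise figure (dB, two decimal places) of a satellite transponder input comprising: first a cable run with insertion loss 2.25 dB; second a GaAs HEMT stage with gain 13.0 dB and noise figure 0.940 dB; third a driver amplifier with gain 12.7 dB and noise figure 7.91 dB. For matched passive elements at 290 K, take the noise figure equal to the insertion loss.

Convert to linear (a loss of L dB is a gain of −L dB): F_i = 10^(NF_i/10), G_i = 10^(G_i,dB/10)
  Stage 1: F_1 = 10^(2.25/10) = 1.679, G_1 = 10^(−2.25/10) = 0.5957
  Stage 2: F_2 = 10^(0.940/10) = 1.242, G_2 = 10^(13.0/10) = 19.95
  Stage 3: F_3 = 10^(7.91/10) = 6.180, G_3 = 10^(12.7/10) = 18.62
Friis cascade:
  F = 1.679 + (1.242 − 1)/0.5957 + (6.180 − 1)/11.89 = 2.520
NF = 10 log₁₀(2.520) = 4.01 dB

4.01 dB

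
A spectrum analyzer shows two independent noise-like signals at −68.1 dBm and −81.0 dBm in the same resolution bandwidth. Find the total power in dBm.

Convert to linear, add, convert back:
P₁ = 1.55×10⁻¹⁰ W, P₂ = 7.94×10⁻¹² W
P_tot = 1.63×10⁻¹⁰ W → 10 log₁₀(P_tot / 10⁻³) = −67.9 dBm

−67.9 dBm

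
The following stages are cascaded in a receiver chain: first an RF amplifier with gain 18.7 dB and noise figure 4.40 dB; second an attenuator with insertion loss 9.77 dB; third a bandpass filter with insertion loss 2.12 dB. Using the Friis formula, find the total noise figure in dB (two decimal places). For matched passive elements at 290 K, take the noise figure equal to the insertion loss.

Convert to linear (a loss of L dB is a gain of −L dB): F_i = 10^(NF_i/10), G_i = 10^(G_i,dB/10)
  Stage 1: F_1 = 10^(4.40/10) = 2.754, G_1 = 10^(18.7/10) = 74.13
  Stage 2: F_2 = 10^(9.77/10) = 9.484, G_2 = 10^(−9.77/10) = 0.1054
  Stage 3: F_3 = 10^(2.12/10) = 1.629, G_3 = 10^(−2.12/10) = 0.6138
Friis cascade:
  F = 2.754 + (9.484 − 1)/74.13 + (1.629 − 1)/7.816 = 2.949
NF = 10 log₁₀(2.949) = 4.70 dB

4.70 dB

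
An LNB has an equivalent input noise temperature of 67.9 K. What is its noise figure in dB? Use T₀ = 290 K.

F = 1 + T_e/T₀ = 1 + 67.9/290 = 1.23414
NF = 10 log₁₀(1.23414) = 0.914 dB

0.914 dB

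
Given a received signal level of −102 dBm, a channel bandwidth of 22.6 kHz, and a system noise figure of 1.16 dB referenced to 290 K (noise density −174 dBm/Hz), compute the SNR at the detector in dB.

27.3 dB

Noise floor: N = −174 + 10 log₁₀(B) + NF
10 log₁₀(2.26×10⁴) = 43.54 dB
N = −174 + 43.54 + 1.16 = −129.30 dBm
SNR = P_sig − N = −102 − (−129.30) = 27.30 dB → 27.3 dB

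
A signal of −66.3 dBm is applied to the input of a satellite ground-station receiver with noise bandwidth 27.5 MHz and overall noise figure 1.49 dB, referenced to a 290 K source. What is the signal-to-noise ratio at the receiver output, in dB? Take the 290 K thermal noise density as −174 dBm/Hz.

Noise floor: N = −174 + 10 log₁₀(B) + NF
10 log₁₀(2.75×10⁷) = 74.39 dB
N = −174 + 74.39 + 1.49 = −98.12 dBm
SNR = P_sig − N = −66.3 − (−98.12) = 31.82 dB → 31.8 dB

31.8 dB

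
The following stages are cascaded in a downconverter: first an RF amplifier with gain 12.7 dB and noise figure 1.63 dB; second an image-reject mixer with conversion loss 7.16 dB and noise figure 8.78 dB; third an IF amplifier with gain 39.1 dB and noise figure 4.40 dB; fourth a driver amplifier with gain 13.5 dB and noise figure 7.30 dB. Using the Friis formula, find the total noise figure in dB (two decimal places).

3.61 dB

Convert to linear (a loss of L dB is a gain of −L dB): F_i = 10^(NF_i/10), G_i = 10^(G_i,dB/10)
  Stage 1: F_1 = 10^(1.63/10) = 1.455, G_1 = 10^(12.7/10) = 18.62
  Stage 2: F_2 = 10^(8.78/10) = 7.551, G_2 = 10^(−7.16/10) = 0.1923
  Stage 3: F_3 = 10^(4.40/10) = 2.754, G_3 = 10^(39.1/10) = 8128
  Stage 4: F_4 = 10^(7.30/10) = 5.370, G_4 = 10^(13.5/10) = 22.39
Friis cascade:
  F = 1.455 + (7.551 − 1)/18.62 + (2.754 − 1)/3.581 + (5.370 − 1)/2.911×10⁴ = 2.297
NF = 10 log₁₀(2.297) = 3.61 dB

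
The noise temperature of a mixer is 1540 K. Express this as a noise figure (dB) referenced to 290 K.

F = 1 + T_e/T₀ = 1 + 1540/290 = 6.31034
NF = 10 log₁₀(6.31034) = 8.00 dB

8.00 dB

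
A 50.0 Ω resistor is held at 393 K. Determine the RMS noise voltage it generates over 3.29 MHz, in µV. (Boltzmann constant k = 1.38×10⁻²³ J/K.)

V_n = √(4kTRB)
4kTRB = 4 × 1.38×10⁻²³ × 393 × 5.00×10¹ × 3.29×10⁶ = 3.57×10⁻¹² V²
V_n = √(3.57×10⁻¹²) = 1.89×10⁻⁶ V = 1.89 µV

1.89 µV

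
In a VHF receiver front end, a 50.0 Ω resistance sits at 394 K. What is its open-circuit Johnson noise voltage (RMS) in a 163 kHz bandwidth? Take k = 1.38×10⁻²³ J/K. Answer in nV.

421 nV

V_n = √(4kTRB)
4kTRB = 4 × 1.38×10⁻²³ × 394 × 5.00×10¹ × 1.63×10⁵ = 1.77×10⁻¹³ V²
V_n = √(1.77×10⁻¹³) = 4.21×10⁻⁷ V = 421 nV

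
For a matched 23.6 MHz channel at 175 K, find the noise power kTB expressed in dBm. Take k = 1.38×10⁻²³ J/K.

P_n = kTB = 1.38×10⁻²³ × 175 × 2.36×10⁷ = 5.70×10⁻¹⁴ W
In dBm: 10 log₁₀(5.70×10⁻¹⁴ / 10⁻³) = −102.4 dBm

−102.4 dBm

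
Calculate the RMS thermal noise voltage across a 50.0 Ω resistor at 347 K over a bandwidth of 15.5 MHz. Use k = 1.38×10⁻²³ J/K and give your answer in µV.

3.85 µV

V_n = √(4kTRB)
4kTRB = 4 × 1.38×10⁻²³ × 347 × 5.00×10¹ × 1.55×10⁷ = 1.48×10⁻¹¹ V²
V_n = √(1.48×10⁻¹¹) = 3.85×10⁻⁶ V = 3.85 µV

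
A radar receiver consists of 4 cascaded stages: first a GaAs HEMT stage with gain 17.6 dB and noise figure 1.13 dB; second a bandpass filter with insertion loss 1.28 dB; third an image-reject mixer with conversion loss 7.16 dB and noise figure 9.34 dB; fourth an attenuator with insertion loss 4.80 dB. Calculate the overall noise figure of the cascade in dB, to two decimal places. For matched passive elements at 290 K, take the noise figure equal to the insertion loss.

2.37 dB

Convert to linear (a loss of L dB is a gain of −L dB): F_i = 10^(NF_i/10), G_i = 10^(G_i,dB/10)
  Stage 1: F_1 = 10^(1.13/10) = 1.297, G_1 = 10^(17.6/10) = 57.54
  Stage 2: F_2 = 10^(1.28/10) = 1.343, G_2 = 10^(−1.28/10) = 0.7447
  Stage 3: F_3 = 10^(9.34/10) = 8.590, G_3 = 10^(−7.16/10) = 0.1923
  Stage 4: F_4 = 10^(4.80/10) = 3.020, G_4 = 10^(−4.80/10) = 0.3311
Friis cascade:
  F = 1.297 + (1.343 − 1)/57.54 + (8.590 − 1)/42.85 + (3.020 − 1)/8.241 = 1.725
NF = 10 log₁₀(1.725) = 2.37 dB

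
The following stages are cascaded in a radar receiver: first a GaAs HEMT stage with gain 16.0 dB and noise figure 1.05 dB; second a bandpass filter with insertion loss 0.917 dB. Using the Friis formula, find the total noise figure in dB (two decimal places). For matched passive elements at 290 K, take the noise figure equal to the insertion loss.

1.07 dB

Convert to linear (a loss of L dB is a gain of −L dB): F_i = 10^(NF_i/10), G_i = 10^(G_i,dB/10)
  Stage 1: F_1 = 10^(1.05/10) = 1.274, G_1 = 10^(16.0/10) = 39.81
  Stage 2: F_2 = 10^(0.917/10) = 1.235, G_2 = 10^(−0.917/10) = 0.8097
Friis cascade:
  F = 1.274 + (1.235 − 1)/39.81 = 1.279
NF = 10 log₁₀(1.279) = 1.07 dB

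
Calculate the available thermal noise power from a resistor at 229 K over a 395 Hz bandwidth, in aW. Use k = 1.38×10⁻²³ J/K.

1.25 aW

P_n = kTB = 1.38×10⁻²³ × 229 × 3.95×10² = 1.25×10⁻¹⁸ W = 1.25 aW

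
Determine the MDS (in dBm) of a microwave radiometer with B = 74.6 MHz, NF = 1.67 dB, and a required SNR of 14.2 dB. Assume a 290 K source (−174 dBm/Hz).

−79.4 dBm

Sensitivity = −174 + 10 log₁₀(B) + NF + SNR_min
= −174 + 78.73 + 1.67 + 14.2
= −79.40 dBm → −79.4 dBm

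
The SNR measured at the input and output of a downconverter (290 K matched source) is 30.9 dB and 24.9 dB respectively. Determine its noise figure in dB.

6.0 dB

NF (dB) = SNR_in(dB) − SNR_out(dB) when the source is at T₀
NF = 30.9 − 24.9 = 6.0 dB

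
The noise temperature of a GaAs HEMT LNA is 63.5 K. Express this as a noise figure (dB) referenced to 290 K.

0.860 dB

F = 1 + T_e/T₀ = 1 + 63.5/290 = 1.21897
NF = 10 log₁₀(1.21897) = 0.860 dB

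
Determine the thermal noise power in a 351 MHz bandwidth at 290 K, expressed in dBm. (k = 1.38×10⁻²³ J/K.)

P_n = kTB = 1.38×10⁻²³ × 290 × 3.51×10⁸ = 1.40×10⁻¹² W
In dBm: 10 log₁₀(1.40×10⁻¹² / 10⁻³) = −88.5 dBm

−88.5 dBm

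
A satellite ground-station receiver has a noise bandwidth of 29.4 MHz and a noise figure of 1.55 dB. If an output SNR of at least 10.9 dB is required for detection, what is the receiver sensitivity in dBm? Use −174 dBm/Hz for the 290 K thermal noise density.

Sensitivity = −174 + 10 log₁₀(B) + NF + SNR_min
= −174 + 74.68 + 1.55 + 10.9
= −86.87 dBm → −86.9 dBm

−86.9 dBm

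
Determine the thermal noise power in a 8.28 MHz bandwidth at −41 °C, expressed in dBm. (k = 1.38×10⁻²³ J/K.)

−105.8 dBm

T = −41 °C + 273.15 = 232.15 K
P_n = kTB = 1.38×10⁻²³ × 232.15 × 8.28×10⁶ = 2.65×10⁻¹⁴ W
In dBm: 10 log₁₀(2.65×10⁻¹⁴ / 10⁻³) = −105.8 dBm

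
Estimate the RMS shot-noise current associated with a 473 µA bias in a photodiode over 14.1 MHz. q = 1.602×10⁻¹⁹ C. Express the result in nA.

46.2 nA

I_n = √(2qI·B)
2qI·B = 2 × 1.602×10⁻¹⁹ × 4.73×10⁻⁴ × 1.41×10⁷ = 2.14×10⁻¹⁵ A²
I_n = √(2.14×10⁻¹⁵) = 4.62×10⁻⁸ A = 46.2 nA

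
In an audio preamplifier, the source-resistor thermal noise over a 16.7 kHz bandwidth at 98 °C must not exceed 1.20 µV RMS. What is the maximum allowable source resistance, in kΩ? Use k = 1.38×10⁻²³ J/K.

T = 98 °C + 273.15 = 371.15 K
Johnson–Nyquist: V_n = √(4kTRB) ⇒ R = V_n² / (4kTB)
4kTB = 4 × 1.38×10⁻²³ × 371.15 × 1.67×10⁴ = 3.42×10⁻¹⁶
R = (1.20×10⁻⁶)² / 3.42×10⁻¹⁶ = 4.21×10³ Ω = 4.21 kΩ

4.21 kΩ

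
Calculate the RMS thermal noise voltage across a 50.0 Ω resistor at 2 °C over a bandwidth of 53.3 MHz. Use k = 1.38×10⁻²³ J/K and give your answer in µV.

6.36 µV

T = 2 °C + 273.15 = 275.15 K
V_n = √(4kTRB)
4kTRB = 4 × 1.38×10⁻²³ × 275.15 × 5.00×10¹ × 5.33×10⁷ = 4.05×10⁻¹¹ V²
V_n = √(4.05×10⁻¹¹) = 6.36×10⁻⁶ V = 6.36 µV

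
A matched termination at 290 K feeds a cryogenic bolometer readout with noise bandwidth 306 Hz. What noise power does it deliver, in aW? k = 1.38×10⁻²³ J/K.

P_n = kTB = 1.38×10⁻²³ × 290 × 3.06×10² = 1.22×10⁻¹⁸ W = 1.22 aW

1.22 aW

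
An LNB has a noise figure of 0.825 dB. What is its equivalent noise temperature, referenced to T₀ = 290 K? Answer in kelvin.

F = 10^(0.825/10) = 1.20921
T_e = (F − 1)·T₀ = (1.20921 − 1) × 290 = 60.7 K

60.7 K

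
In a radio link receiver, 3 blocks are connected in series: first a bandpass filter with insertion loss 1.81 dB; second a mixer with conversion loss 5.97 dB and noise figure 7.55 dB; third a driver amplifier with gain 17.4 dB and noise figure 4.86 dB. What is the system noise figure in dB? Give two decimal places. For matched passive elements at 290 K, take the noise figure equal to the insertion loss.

13.22 dB

Convert to linear (a loss of L dB is a gain of −L dB): F_i = 10^(NF_i/10), G_i = 10^(G_i,dB/10)
  Stage 1: F_1 = 10^(1.81/10) = 1.517, G_1 = 10^(−1.81/10) = 0.6592
  Stage 2: F_2 = 10^(7.55/10) = 5.689, G_2 = 10^(−5.97/10) = 0.2529
  Stage 3: F_3 = 10^(4.86/10) = 3.062, G_3 = 10^(17.4/10) = 54.95
Friis cascade:
  F = 1.517 + (5.689 − 1)/0.6592 + (3.062 − 1)/0.1667 = 21.00
NF = 10 log₁₀(21.00) = 13.22 dB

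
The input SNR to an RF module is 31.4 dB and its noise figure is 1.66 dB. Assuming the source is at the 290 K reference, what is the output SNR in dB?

By definition F = SNR_in/SNR_out, so in dB: SNR_out = SNR_in − NF
SNR_out = 31.4 − 1.66 = 29.74 dB

29.74 dB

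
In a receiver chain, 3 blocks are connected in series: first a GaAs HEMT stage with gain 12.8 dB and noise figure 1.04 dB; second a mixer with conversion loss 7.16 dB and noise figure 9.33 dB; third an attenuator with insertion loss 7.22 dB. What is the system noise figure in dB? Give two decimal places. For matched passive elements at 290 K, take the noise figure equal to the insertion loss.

4.52 dB

Convert to linear (a loss of L dB is a gain of −L dB): F_i = 10^(NF_i/10), G_i = 10^(G_i,dB/10)
  Stage 1: F_1 = 10^(1.04/10) = 1.271, G_1 = 10^(12.8/10) = 19.05
  Stage 2: F_2 = 10^(9.33/10) = 8.570, G_2 = 10^(−7.16/10) = 0.1923
  Stage 3: F_3 = 10^(7.22/10) = 5.272, G_3 = 10^(−7.22/10) = 0.1897
Friis cascade:
  F = 1.271 + (8.570 − 1)/19.05 + (5.272 − 1)/3.664 = 2.834
NF = 10 log₁₀(2.834) = 4.52 dB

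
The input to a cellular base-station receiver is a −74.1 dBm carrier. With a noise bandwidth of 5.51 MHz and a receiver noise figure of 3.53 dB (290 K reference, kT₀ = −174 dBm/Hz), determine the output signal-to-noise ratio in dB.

Noise floor: N = −174 + 10 log₁₀(B) + NF
10 log₁₀(5.51×10⁶) = 67.41 dB
N = −174 + 67.41 + 3.53 = −103.06 dBm
SNR = P_sig − N = −74.1 − (−103.06) = 28.96 dB → 29.0 dB

29.0 dB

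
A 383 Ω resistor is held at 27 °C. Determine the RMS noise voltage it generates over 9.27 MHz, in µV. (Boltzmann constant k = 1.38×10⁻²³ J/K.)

T = 27 °C + 273.15 = 300.15 K
V_n = √(4kTRB)
4kTRB = 4 × 1.38×10⁻²³ × 300.15 × 3.83×10² × 9.27×10⁶ = 5.88×10⁻¹¹ V²
V_n = √(5.88×10⁻¹¹) = 7.67×10⁻⁶ V = 7.67 µV

7.67 µV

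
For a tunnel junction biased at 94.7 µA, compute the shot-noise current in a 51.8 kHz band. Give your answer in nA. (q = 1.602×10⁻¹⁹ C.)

1.25 nA

I_n = √(2qI·B)
2qI·B = 2 × 1.602×10⁻¹⁹ × 9.47×10⁻⁵ × 5.18×10⁴ = 1.57×10⁻¹⁸ A²
I_n = √(1.57×10⁻¹⁸) = 1.25×10⁻⁹ A = 1.25 nA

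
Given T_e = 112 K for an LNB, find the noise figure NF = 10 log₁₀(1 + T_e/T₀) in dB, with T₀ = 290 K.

1.42 dB

F = 1 + T_e/T₀ = 1 + 112/290 = 1.38621
NF = 10 log₁₀(1.38621) = 1.42 dB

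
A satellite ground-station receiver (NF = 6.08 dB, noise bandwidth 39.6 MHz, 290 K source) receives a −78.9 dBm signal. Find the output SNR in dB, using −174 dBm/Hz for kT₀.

13.0 dB

Noise floor: N = −174 + 10 log₁₀(B) + NF
10 log₁₀(3.96×10⁷) = 75.98 dB
N = −174 + 75.98 + 6.08 = −91.94 dBm
SNR = P_sig − N = −78.9 − (−91.94) = 13.04 dB → 13.0 dB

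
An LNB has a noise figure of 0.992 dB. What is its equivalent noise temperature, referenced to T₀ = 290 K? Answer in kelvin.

F = 10^(0.992/10) = 1.25661
T_e = (F − 1)·T₀ = (1.25661 − 1) × 290 = 74.4 K

74.4 K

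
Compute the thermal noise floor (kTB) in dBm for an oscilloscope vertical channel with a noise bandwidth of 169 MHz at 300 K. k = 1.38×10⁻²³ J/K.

−91.6 dBm

P_n = kTB = 1.38×10⁻²³ × 300 × 1.69×10⁸ = 7.00×10⁻¹³ W
In dBm: 10 log₁₀(7.00×10⁻¹³ / 10⁻³) = −91.6 dBm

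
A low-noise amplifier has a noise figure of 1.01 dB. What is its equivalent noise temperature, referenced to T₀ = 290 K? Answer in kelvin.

F = 10^(1.01/10) = 1.26183
T_e = (F − 1)·T₀ = (1.26183 − 1) × 290 = 75.9 K

75.9 K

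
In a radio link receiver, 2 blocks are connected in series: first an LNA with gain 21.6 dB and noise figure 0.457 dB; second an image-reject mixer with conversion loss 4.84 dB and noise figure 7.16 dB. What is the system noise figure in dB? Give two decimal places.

Convert to linear (a loss of L dB is a gain of −L dB): F_i = 10^(NF_i/10), G_i = 10^(G_i,dB/10)
  Stage 1: F_1 = 10^(0.457/10) = 1.111, G_1 = 10^(21.6/10) = 144.5
  Stage 2: F_2 = 10^(7.16/10) = 5.200, G_2 = 10^(−4.84/10) = 0.3281
Friis cascade:
  F = 1.111 + (5.200 − 1)/144.5 = 1.140
NF = 10 log₁₀(1.140) = 0.57 dB

0.57 dB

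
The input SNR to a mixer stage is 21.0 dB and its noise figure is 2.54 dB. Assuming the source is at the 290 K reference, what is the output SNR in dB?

18.46 dB

By definition F = SNR_in/SNR_out, so in dB: SNR_out = SNR_in − NF
SNR_out = 21.0 − 2.54 = 18.46 dB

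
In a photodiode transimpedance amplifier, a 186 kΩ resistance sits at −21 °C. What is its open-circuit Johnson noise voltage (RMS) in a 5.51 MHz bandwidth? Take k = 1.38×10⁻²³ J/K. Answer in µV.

119 µV

T = −21 °C + 273.15 = 252.15 K
V_n = √(4kTRB)
4kTRB = 4 × 1.38×10⁻²³ × 252.15 × 1.86×10⁵ × 5.51×10⁶ = 1.43×10⁻⁸ V²
V_n = √(1.43×10⁻⁸) = 1.19×10⁻⁴ V = 119 µV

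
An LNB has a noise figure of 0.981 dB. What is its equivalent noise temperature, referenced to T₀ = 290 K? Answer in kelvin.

73.5 K

F = 10^(0.981/10) = 1.25343
T_e = (F − 1)·T₀ = (1.25343 − 1) × 290 = 73.5 K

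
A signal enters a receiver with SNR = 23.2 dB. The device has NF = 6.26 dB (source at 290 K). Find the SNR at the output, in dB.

16.94 dB

By definition F = SNR_in/SNR_out, so in dB: SNR_out = SNR_in − NF
SNR_out = 23.2 − 6.26 = 16.94 dB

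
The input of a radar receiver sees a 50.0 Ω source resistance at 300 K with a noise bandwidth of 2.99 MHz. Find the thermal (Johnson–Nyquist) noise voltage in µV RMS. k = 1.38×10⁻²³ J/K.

V_n = √(4kTRB)
4kTRB = 4 × 1.38×10⁻²³ × 300 × 5.00×10¹ × 2.99×10⁶ = 2.48×10⁻¹² V²
V_n = √(2.48×10⁻¹²) = 1.57×10⁻⁶ V = 1.57 µV

1.57 µV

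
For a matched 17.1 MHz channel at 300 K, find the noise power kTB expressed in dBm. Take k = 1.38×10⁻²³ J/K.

P_n = kTB = 1.38×10⁻²³ × 300 × 1.71×10⁷ = 7.08×10⁻¹⁴ W
In dBm: 10 log₁₀(7.08×10⁻¹⁴ / 10⁻³) = −101.5 dBm

−101.5 dBm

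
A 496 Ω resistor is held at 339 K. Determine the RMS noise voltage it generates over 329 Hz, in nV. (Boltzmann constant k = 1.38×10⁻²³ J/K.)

V_n = √(4kTRB)
4kTRB = 4 × 1.38×10⁻²³ × 339 × 4.96×10² × 3.29×10² = 3.05×10⁻¹⁵ V²
V_n = √(3.05×10⁻¹⁵) = 5.53×10⁻⁸ V = 55.3 nV

55.3 nV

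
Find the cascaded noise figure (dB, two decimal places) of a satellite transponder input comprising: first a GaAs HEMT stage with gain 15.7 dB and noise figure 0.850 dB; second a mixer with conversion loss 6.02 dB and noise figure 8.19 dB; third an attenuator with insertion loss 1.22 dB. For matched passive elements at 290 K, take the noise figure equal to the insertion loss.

1.47 dB

Convert to linear (a loss of L dB is a gain of −L dB): F_i = 10^(NF_i/10), G_i = 10^(G_i,dB/10)
  Stage 1: F_1 = 10^(0.850/10) = 1.216, G_1 = 10^(15.7/10) = 37.15
  Stage 2: F_2 = 10^(8.19/10) = 6.592, G_2 = 10^(−6.02/10) = 0.2500
  Stage 3: F_3 = 10^(1.22/10) = 1.324, G_3 = 10^(−1.22/10) = 0.7551
Friis cascade:
  F = 1.216 + (6.592 − 1)/37.15 + (1.324 − 1)/9.290 = 1.402
NF = 10 log₁₀(1.402) = 1.47 dB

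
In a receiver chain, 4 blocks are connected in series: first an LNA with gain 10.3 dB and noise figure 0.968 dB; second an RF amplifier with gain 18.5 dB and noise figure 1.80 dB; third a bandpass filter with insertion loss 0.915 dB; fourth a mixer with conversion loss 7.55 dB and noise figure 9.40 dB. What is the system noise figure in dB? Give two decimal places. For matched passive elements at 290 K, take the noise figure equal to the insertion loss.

1.17 dB

Convert to linear (a loss of L dB is a gain of −L dB): F_i = 10^(NF_i/10), G_i = 10^(G_i,dB/10)
  Stage 1: F_1 = 10^(0.968/10) = 1.250, G_1 = 10^(10.3/10) = 10.72
  Stage 2: F_2 = 10^(1.80/10) = 1.514, G_2 = 10^(18.5/10) = 70.79
  Stage 3: F_3 = 10^(0.915/10) = 1.235, G_3 = 10^(−0.915/10) = 0.8100
  Stage 4: F_4 = 10^(9.40/10) = 8.710, G_4 = 10^(−7.55/10) = 0.1758
Friis cascade:
  F = 1.250 + (1.514 − 1)/10.72 + (1.235 − 1)/758.6 + (8.710 − 1)/614.5 = 1.310
NF = 10 log₁₀(1.310) = 1.17 dB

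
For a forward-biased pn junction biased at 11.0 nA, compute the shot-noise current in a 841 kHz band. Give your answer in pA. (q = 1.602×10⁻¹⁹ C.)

54.4 pA

I_n = √(2qI·B)
2qI·B = 2 × 1.602×10⁻¹⁹ × 1.10×10⁻⁸ × 8.41×10⁵ = 2.96×10⁻²¹ A²
I_n = √(2.96×10⁻²¹) = 5.44×10⁻¹¹ A = 54.4 pA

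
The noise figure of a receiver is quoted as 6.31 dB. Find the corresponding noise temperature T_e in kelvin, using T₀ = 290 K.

950 K

F = 10^(6.31/10) = 4.27563
T_e = (F − 1)·T₀ = (4.27563 − 1) × 290 = 950 K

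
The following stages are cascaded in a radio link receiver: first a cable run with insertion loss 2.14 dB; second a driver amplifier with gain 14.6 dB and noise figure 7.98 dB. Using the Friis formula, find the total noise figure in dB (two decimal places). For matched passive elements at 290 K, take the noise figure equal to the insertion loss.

Convert to linear (a loss of L dB is a gain of −L dB): F_i = 10^(NF_i/10), G_i = 10^(G_i,dB/10)
  Stage 1: F_1 = 10^(2.14/10) = 1.637, G_1 = 10^(−2.14/10) = 0.6109
  Stage 2: F_2 = 10^(7.98/10) = 6.281, G_2 = 10^(14.6/10) = 28.84
Friis cascade:
  F = 1.637 + (6.281 − 1)/0.6109 = 10.28
NF = 10 log₁₀(10.28) = 10.12 dB

10.12 dB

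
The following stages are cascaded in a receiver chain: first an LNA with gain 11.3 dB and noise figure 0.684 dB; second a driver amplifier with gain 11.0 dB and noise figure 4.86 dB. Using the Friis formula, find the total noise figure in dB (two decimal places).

Convert to linear (a loss of L dB is a gain of −L dB): F_i = 10^(NF_i/10), G_i = 10^(G_i,dB/10)
  Stage 1: F_1 = 10^(0.684/10) = 1.171, G_1 = 10^(11.3/10) = 13.49
  Stage 2: F_2 = 10^(4.86/10) = 3.062, G_2 = 10^(11.0/10) = 12.59
Friis cascade:
  F = 1.171 + (3.062 − 1)/13.49 = 1.323
NF = 10 log₁₀(1.323) = 1.22 dB

1.22 dB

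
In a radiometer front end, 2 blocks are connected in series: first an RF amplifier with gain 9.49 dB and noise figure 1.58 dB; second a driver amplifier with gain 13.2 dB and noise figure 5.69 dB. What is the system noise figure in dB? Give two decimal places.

Convert to linear (a loss of L dB is a gain of −L dB): F_i = 10^(NF_i/10), G_i = 10^(G_i,dB/10)
  Stage 1: F_1 = 10^(1.58/10) = 1.439, G_1 = 10^(9.49/10) = 8.892
  Stage 2: F_2 = 10^(5.69/10) = 3.707, G_2 = 10^(13.2/10) = 20.89
Friis cascade:
  F = 1.439 + (3.707 − 1)/8.892 = 1.743
NF = 10 log₁₀(1.743) = 2.41 dB

2.41 dB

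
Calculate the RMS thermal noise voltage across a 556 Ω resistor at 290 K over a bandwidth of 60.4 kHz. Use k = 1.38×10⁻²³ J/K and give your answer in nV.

733 nV

V_n = √(4kTRB)
4kTRB = 4 × 1.38×10⁻²³ × 290 × 5.56×10² × 6.04×10⁴ = 5.38×10⁻¹³ V²
V_n = √(5.38×10⁻¹³) = 7.33×10⁻⁷ V = 733 nV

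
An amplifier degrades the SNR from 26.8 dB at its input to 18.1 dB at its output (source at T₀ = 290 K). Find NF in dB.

NF (dB) = SNR_in(dB) − SNR_out(dB) when the source is at T₀
NF = 26.8 − 18.1 = 8.7 dB

8.7 dB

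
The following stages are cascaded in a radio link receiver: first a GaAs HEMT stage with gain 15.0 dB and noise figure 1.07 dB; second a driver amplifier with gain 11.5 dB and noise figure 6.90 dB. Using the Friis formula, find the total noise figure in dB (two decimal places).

Convert to linear (a loss of L dB is a gain of −L dB): F_i = 10^(NF_i/10), G_i = 10^(G_i,dB/10)
  Stage 1: F_1 = 10^(1.07/10) = 1.279, G_1 = 10^(15.0/10) = 31.62
  Stage 2: F_2 = 10^(6.90/10) = 4.898, G_2 = 10^(11.5/10) = 14.13
Friis cascade:
  F = 1.279 + (4.898 − 1)/31.62 = 1.403
NF = 10 log₁₀(1.403) = 1.47 dB

1.47 dB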